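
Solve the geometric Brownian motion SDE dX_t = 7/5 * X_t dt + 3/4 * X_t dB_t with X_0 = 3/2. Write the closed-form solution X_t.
X_t = 3/2 * exp((179/160) * t + (3/4) * B_t)

For GBM dX = mu X dt + sigma X dB with X_0 = x_0, apply Itô to Y = log X: dY = (mu - sigma^2/2) dt + sigma dB, so Y_t = log(x_0) + (mu - sigma^2/2) t + sigma B_t and hence X_t = x_0 * exp((mu - sigma^2/2) t + sigma B_t).
With mu = 7/5, sigma = 3/4, x_0 = 3/2, this gives:
  X_t = 3/2 * exp((179/160) * t + (3/4) * B_t).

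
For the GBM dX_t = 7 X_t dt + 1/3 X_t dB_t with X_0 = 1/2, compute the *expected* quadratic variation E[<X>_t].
E[<X>_t] = exp(127*t/9)/508 - 1/508

<X>_t = int_0^t ((1/3) * X_s)^2 ds. Taking expectation inside the integral: E[<X>_t] = (1/3)^2 * int_0^t E[X_s^2] ds. For GBM, E[X_s^2] = x_0^2 * exp((2 mu + sigma^2) s). Integrating:
  E[<X>_t] = (1/3)^2 * (1/2)^2 * (exp((2*7 + (1/3)^2) t) - 1) / (2*7 + (1/3)^2)
           = (1/3)^2 * (1/2)^2 * (exp((127/9) t) - 1) / (127/9) = exp(127*t/9)/508 - 1/508.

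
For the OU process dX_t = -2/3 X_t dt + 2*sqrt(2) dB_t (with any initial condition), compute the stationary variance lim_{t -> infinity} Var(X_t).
lim Var(X_t) = 6

The OU SDE dX = -theta X dt + sigma dB admits the integrating factor exp(theta t): d(exp(theta t) X_t) = sigma exp(theta t) dB_t. Integrating from 0 to t gives X_t = x_0 * exp(-theta t) + sigma * int_0^t exp(-theta (t-s)) dB_s for any initial x_0. The Itô integral has variance (by the Itô isometry) sigma^2 * int_0^t exp(-2 theta (t - s)) ds = sigma^2 * (1 - exp(-2 theta t)) / (2 theta), independent of x_0.
With theta = 2/3, sigma = 2*sqrt(2):
  Var(X_t) = (2*sqrt(2))^2 * (1 - exp(-2*2/3 t)) / (2 * 2/3) = 6 - 6*exp(-4*t/3).
As t -> infinity, exp(-2*2/3 t) -> 0, so the stationary variance is sigma^2 / (2 theta) = 6.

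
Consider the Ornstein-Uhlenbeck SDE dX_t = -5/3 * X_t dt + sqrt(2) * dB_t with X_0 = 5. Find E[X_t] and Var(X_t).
E[X_t] = 5*exp(-5*t/3); Var(X_t) = 3/5 - 3*exp(-10*t/3)/5

The OU SDE dX = -theta X dt + sigma dB admits the integrating factor exp(theta t): d(exp(theta t) X_t) = sigma exp(theta t) dB_t. Integrating from 0 to t:
  X_t = x_0 * exp(-theta t) + sigma * int_0^t exp(-theta (t-s)) dB_s.
The Itô integral has mean 0 and (by the Itô isometry) variance sigma^2 * int_0^t exp(-2 theta (t - s)) ds = sigma^2 * (1 - exp(-2 theta t)) / (2 theta).
With theta = 5/3, sigma = sqrt(2), x_0 = 5:
  E[X_t] = 5 * exp(-5/3 t) = 5*exp(-5*t/3)
  Var(X_t) = (sqrt(2))^2 * (1 - exp(-2*5/3 t)) / (2 * 5/3) = 3/5 - 3*exp(-10*t/3)/5.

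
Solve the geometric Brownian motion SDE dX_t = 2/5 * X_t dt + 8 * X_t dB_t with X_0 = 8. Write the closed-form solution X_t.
X_t = 8 * exp((-158/5) * t + (8) * B_t)

For GBM dX = mu X dt + sigma X dB with X_0 = x_0, apply Itô to Y = log X: dY = (mu - sigma^2/2) dt + sigma dB, so Y_t = log(x_0) + (mu - sigma^2/2) t + sigma B_t and hence X_t = x_0 * exp((mu - sigma^2/2) t + sigma B_t).
With mu = 2/5, sigma = 8, x_0 = 8, this gives:
  X_t = 8 * exp((-158/5) * t + (8) * B_t).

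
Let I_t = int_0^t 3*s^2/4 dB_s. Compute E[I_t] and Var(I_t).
E[I_t] = 0; Var(I_t) = 9*t^5/80

The Itô integral of a deterministic integrand f(s) has mean 0 because each increment f(s) * (B_{s+ds} - B_s) has mean 0. By the Itô isometry:
  Var( int_0^t f(s) dB_s ) = E[ (int_0^t f(s) dB_s)^2 ] = int_0^t f(s)^2 ds.
Here f(s) = 3*s^2/4, so f(s)^2 = 9*s^4/16. Integrate:
  int_0^t (9*s^4/16) ds = 9*t^5/80.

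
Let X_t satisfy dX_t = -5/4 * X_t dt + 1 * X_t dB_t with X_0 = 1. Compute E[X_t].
E[X_t] = exp(-5*t/4)

For GBM dX = mu X dt + sigma X dB with X_0 = x_0, apply Itô to Y = log X: dY = (mu - sigma^2/2) dt + sigma dB, so Y_t = log(x_0) + (mu - sigma^2/2) t + sigma B_t and hence X_t = x_0 * exp((mu - sigma^2/2) t + sigma B_t).
With mu = -5/4, sigma = 1, x_0 = 1, this gives:
  X_t = 1 * exp((-7/4) * t + (1) * B_t).
Since sigma*B_t ~ Normal(0, sigma^2 t), E[exp(sigma*B_t)] = exp(sigma^2 t / 2); so E[X_t] = x_0 * exp((mu - sigma^2/2) t) * exp(sigma^2 t / 2) = x_0 * exp(mu t) = exp(-5*t/4).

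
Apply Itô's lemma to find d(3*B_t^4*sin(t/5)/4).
d(3*B_t^4*sin(t/5)/4) = (3*B_t^2*(B_t^2*cos(t/5) + 30*sin(t/5))/20) dt + (3*B_t^3*sin(t/5)) dB_t

Itô's formula for f(t, x): d f(t, B_t) = (f_t + (1/2) f_xx) dt + f_x dB_t. Compute partials of f(t, x) = 3*x^4*sin(t/5)/4:
  f_t(t,x)  = 3*x^4*cos(t/5)/20
  f_x(t,x)  = 3*x^3*sin(t/5)
  f_xx(t,x) = 9*x^2*sin(t/5)
Assemble drift = f_t + (1/2) f_xx = 3*x^2*(x^2*cos(t/5) + 30*sin(t/5))/20 and diffusion = f_x = 3*x^3*sin(t/5). Substituting x = B_t:
  d(3*B_t^4*sin(t/5)/4) = (3*B_t^2*(B_t^2*cos(t/5) + 30*sin(t/5))/20) dt + (3*B_t^3*sin(t/5)) dB_t.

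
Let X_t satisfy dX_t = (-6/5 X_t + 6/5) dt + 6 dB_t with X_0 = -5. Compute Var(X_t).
Var(X_t) = 15 - 15*exp(-12*t/5)

The variance V(t) = Var(X_t) satisfies V'(t) = 2 a V(t) + c^2 with V(0) = 0 (drift coefficient is linear in X, diffusion is constant). With a = -6/5, c = 6, the solution is
  V(t) = (c^2 / (2 a)) * (exp(2 a t) - 1)
       = (6^2 / (2*(-6/5))) * (exp((-12/5) t) - 1)
       = 15 - 15*exp(-12*t/5).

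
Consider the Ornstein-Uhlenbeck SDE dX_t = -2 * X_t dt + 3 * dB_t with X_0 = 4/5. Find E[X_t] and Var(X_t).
E[X_t] = 4*exp(-2*t)/5; Var(X_t) = 9/4 - 9*exp(-4*t)/4

The OU SDE dX = -theta X dt + sigma dB admits the integrating factor exp(theta t): d(exp(theta t) X_t) = sigma exp(theta t) dB_t. Integrating from 0 to t:
  X_t = x_0 * exp(-theta t) + sigma * int_0^t exp(-theta (t-s)) dB_s.
The Itô integral has mean 0 and (by the Itô isometry) variance sigma^2 * int_0^t exp(-2 theta (t - s)) ds = sigma^2 * (1 - exp(-2 theta t)) / (2 theta).
With theta = 2, sigma = 3, x_0 = 4/5:
  E[X_t] = 4/5 * exp(-2 t) = 4*exp(-2*t)/5
  Var(X_t) = (3)^2 * (1 - exp(-2*2 t)) / (2 * 2) = 9/4 - 9*exp(-4*t)/4.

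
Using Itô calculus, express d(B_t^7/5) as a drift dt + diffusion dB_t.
d(B_t^7/5) = (21*B_t^5/5) dt + (7*B_t^6/5) dB_t

Itô's formula for f(B_t) gives d f(B_t) = f'(B_t) dB_t + (1/2) f''(B_t) dt. Compute derivatives of f(x) = x^7/5:
  f'(x)  = 7*x^6/5
  f''(x) = 42*x^5/5
Substitute x = B_t and multiply the f'' term by 1/2:
  drift     = (1/2) * (42*x^5/5) evaluated at B_t = 21*B_t^5/5
  diffusion = (7*x^6/5) evaluated at B_t = 7*B_t^6/5
Therefore d(B_t^7/5) = (21*B_t^5/5) dt + (7*B_t^6/5) dB_t.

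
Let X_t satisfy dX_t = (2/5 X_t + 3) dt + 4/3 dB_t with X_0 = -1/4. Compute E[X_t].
E[X_t] = 29*exp(2*t/5)/4 - 15/2

Taking expectations and using E[dB_t] = 0, the mean m(t) = E[X_t] satisfies the ODE m'(t) = a m(t) + b with m(0) = x_0. With a = 2/5, b = 3, x_0 = -1/4, the solution is
  m(t) = x_0 * exp(a t) + (b/a) * (exp(a t) - 1)
       = (-1/4) * exp((2/5) t) + (3/(2/5)) * (exp((2/5) t) - 1)
       = 29*exp(2*t/5)/4 - 15/2.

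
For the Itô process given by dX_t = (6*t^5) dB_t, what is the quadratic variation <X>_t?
<X>_t = 36*t^11/11

For an Itô process dX_t = a(t) dt + b(t) dB_t, the quadratic variation is <X>_t = int_0^t b(s)^2 ds (the drift term does not contribute). Here b(s) = 6*s^5, so
  b(s)^2 = 36*s^10.
Integrating from 0 to t:
  <X>_t = int_0^t (36*s^10) ds = 36*t^11/11.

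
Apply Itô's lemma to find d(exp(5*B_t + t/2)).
d(exp(5*B_t + t/2)) = (13*exp(5*B_t + t/2)) dt + (5*exp(5*B_t + t/2)) dB_t

Itô's formula for f(t, x): d f(t, B_t) = (f_t + (1/2) f_xx) dt + f_x dB_t. Compute partials of f(t, x) = exp(t/2 + 5*x):
  f_t(t,x)  = exp(t/2 + 5*x)/2
  f_x(t,x)  = 5*exp(t/2 + 5*x)
  f_xx(t,x) = 25*exp(t/2 + 5*x)
Assemble drift = f_t + (1/2) f_xx = 13*exp(t/2 + 5*x) and diffusion = f_x = 5*exp(t/2 + 5*x). Substituting x = B_t:
  d(exp(5*B_t + t/2)) = (13*exp(5*B_t + t/2)) dt + (5*exp(5*B_t + t/2)) dB_t.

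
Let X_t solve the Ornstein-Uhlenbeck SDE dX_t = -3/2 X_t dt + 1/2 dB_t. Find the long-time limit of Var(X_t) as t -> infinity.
lim Var(X_t) = 1/12

The OU SDE dX = -theta X dt + sigma dB admits the integrating factor exp(theta t): d(exp(theta t) X_t) = sigma exp(theta t) dB_t. Integrating from 0 to t gives X_t = x_0 * exp(-theta t) + sigma * int_0^t exp(-theta (t-s)) dB_s for any initial x_0. The Itô integral has variance (by the Itô isometry) sigma^2 * int_0^t exp(-2 theta (t - s)) ds = sigma^2 * (1 - exp(-2 theta t)) / (2 theta), independent of x_0.
With theta = 3/2, sigma = 1/2:
  Var(X_t) = (1/2)^2 * (1 - exp(-2*3/2 t)) / (2 * 3/2) = 1/12 - exp(-3*t)/12.
As t -> infinity, exp(-2*3/2 t) -> 0, so the stationary variance is sigma^2 / (2 theta) = 1/12.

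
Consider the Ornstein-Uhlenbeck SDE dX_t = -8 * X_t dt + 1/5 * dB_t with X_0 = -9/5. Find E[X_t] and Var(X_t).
E[X_t] = -9*exp(-8*t)/5; Var(X_t) = 1/400 - exp(-16*t)/400

The OU SDE dX = -theta X dt + sigma dB admits the integrating factor exp(theta t): d(exp(theta t) X_t) = sigma exp(theta t) dB_t. Integrating from 0 to t:
  X_t = x_0 * exp(-theta t) + sigma * int_0^t exp(-theta (t-s)) dB_s.
The Itô integral has mean 0 and (by the Itô isometry) variance sigma^2 * int_0^t exp(-2 theta (t - s)) ds = sigma^2 * (1 - exp(-2 theta t)) / (2 theta).
With theta = 8, sigma = 1/5, x_0 = -9/5:
  E[X_t] = -9/5 * exp(-8 t) = -9*exp(-8*t)/5
  Var(X_t) = (1/5)^2 * (1 - exp(-2*8 t)) / (2 * 8) = 1/400 - exp(-16*t)/400.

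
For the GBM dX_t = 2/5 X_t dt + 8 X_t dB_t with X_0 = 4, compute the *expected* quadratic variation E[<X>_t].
E[<X>_t] = 1280*exp(324*t/5)/81 - 1280/81

<X>_t = int_0^t (8 * X_s)^2 ds. Taking expectation inside the integral: E[<X>_t] = 8^2 * int_0^t E[X_s^2] ds. For GBM, E[X_s^2] = x_0^2 * exp((2 mu + sigma^2) s). Integrating:
  E[<X>_t] = 8^2 * 4^2 * (exp((2*(2/5) + 8^2) t) - 1) / (2*(2/5) + 8^2)
           = 8^2 * 4^2 * (exp((324/5) t) - 1) / (324/5) = 1280*exp(324*t/5)/81 - 1280/81.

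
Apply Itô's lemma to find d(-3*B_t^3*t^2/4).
d(-3*B_t^3*t^2/4) = (3*B_t*t*(-2*B_t^2 - 3*t)/4) dt + (-9*B_t^2*t^2/4) dB_t

Itô's formula for f(t, x): d f(t, B_t) = (f_t + (1/2) f_xx) dt + f_x dB_t. Compute partials of f(t, x) = -3*t^2*x^3/4:
  f_t(t,x)  = -3*t*x^3/2
  f_x(t,x)  = -9*t^2*x^2/4
  f_xx(t,x) = -9*t^2*x/2
Assemble drift = f_t + (1/2) f_xx = 3*t*x*(-3*t - 2*x^2)/4 and diffusion = f_x = -9*t^2*x^2/4. Substituting x = B_t:
  d(-3*B_t^3*t^2/4) = (3*B_t*t*(-2*B_t^2 - 3*t)/4) dt + (-9*B_t^2*t^2/4) dB_t.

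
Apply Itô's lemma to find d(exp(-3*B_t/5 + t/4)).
d(exp(-3*B_t/5 + t/4)) = (43*exp(-3*B_t/5 + t/4)/100) dt + (-3*exp(-3*B_t/5 + t/4)/5) dB_t

Itô's formula for f(t, x): d f(t, B_t) = (f_t + (1/2) f_xx) dt + f_x dB_t. Compute partials of f(t, x) = exp(t/4 - 3*x/5):
  f_t(t,x)  = exp(t/4 - 3*x/5)/4
  f_x(t,x)  = -3*exp(t/4 - 3*x/5)/5
  f_xx(t,x) = 9*exp(t/4 - 3*x/5)/25
Assemble drift = f_t + (1/2) f_xx = 43*exp(t/4 - 3*x/5)/100 and diffusion = f_x = -3*exp(t/4 - 3*x/5)/5. Substituting x = B_t:
  d(exp(-3*B_t/5 + t/4)) = (43*exp(-3*B_t/5 + t/4)/100) dt + (-3*exp(-3*B_t/5 + t/4)/5) dB_t.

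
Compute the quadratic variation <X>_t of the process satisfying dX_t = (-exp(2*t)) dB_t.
<X>_t = exp(4*t)/4 - 1/4

For an Itô process dX_t = a(t) dt + b(t) dB_t, the quadratic variation is <X>_t = int_0^t b(s)^2 ds (the drift term does not contribute). Here b(s) = -exp(2*s), so
  b(s)^2 = exp(4*s).
Integrating from 0 to t:
  <X>_t = int_0^t (exp(4*s)) ds = exp(4*t)/4 - 1/4.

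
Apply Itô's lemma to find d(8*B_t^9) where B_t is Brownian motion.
d(8*B_t^9) = (288*B_t^7) dt + (72*B_t^8) dB_t

Itô's formula for f(B_t) gives d f(B_t) = f'(B_t) dB_t + (1/2) f''(B_t) dt. Compute derivatives of f(x) = 8*x^9:
  f'(x)  = 72*x^8
  f''(x) = 576*x^7
Substitute x = B_t and multiply the f'' term by 1/2:
  drift     = (1/2) * (576*x^7) evaluated at B_t = 288*B_t^7
  diffusion = (72*x^8) evaluated at B_t = 72*B_t^8
Therefore d(8*B_t^9) = (288*B_t^7) dt + (72*B_t^8) dB_t.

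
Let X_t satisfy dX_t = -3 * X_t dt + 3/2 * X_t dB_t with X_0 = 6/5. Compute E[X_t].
E[X_t] = 6*exp(-3*t)/5

For GBM dX = mu X dt + sigma X dB with X_0 = x_0, apply Itô to Y = log X: dY = (mu - sigma^2/2) dt + sigma dB, so Y_t = log(x_0) + (mu - sigma^2/2) t + sigma B_t and hence X_t = x_0 * exp((mu - sigma^2/2) t + sigma B_t).
With mu = -3, sigma = 3/2, x_0 = 6/5, this gives:
  X_t = 6/5 * exp((-33/8) * t + (3/2) * B_t).
Since sigma*B_t ~ Normal(0, sigma^2 t), E[exp(sigma*B_t)] = exp(sigma^2 t / 2); so E[X_t] = x_0 * exp((mu - sigma^2/2) t) * exp(sigma^2 t / 2) = x_0 * exp(mu t) = 6*exp(-3*t)/5.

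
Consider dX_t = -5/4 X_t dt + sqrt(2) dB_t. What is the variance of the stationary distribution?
lim Var(X_t) = 4/5

The OU SDE dX = -theta X dt + sigma dB admits the integrating factor exp(theta t): d(exp(theta t) X_t) = sigma exp(theta t) dB_t. Integrating from 0 to t gives X_t = x_0 * exp(-theta t) + sigma * int_0^t exp(-theta (t-s)) dB_s for any initial x_0. The Itô integral has variance (by the Itô isometry) sigma^2 * int_0^t exp(-2 theta (t - s)) ds = sigma^2 * (1 - exp(-2 theta t)) / (2 theta), independent of x_0.
With theta = 5/4, sigma = sqrt(2):
  Var(X_t) = (sqrt(2))^2 * (1 - exp(-2*5/4 t)) / (2 * 5/4) = 4/5 - 4*exp(-5*t/2)/5.
As t -> infinity, exp(-2*5/4 t) -> 0, so the stationary variance is sigma^2 / (2 theta) = 4/5.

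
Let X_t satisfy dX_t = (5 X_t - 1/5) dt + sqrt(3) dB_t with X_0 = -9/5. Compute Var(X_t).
Var(X_t) = 3*exp(10*t)/10 - 3/10

The variance V(t) = Var(X_t) satisfies V'(t) = 2 a V(t) + c^2 with V(0) = 0 (drift coefficient is linear in X, diffusion is constant). With a = 5, c = sqrt(3), the solution is
  V(t) = (c^2 / (2 a)) * (exp(2 a t) - 1)
       = (sqrt(3)^2 / (2*5)) * (exp(10 t) - 1)
       = 3*exp(10*t)/10 - 3/10.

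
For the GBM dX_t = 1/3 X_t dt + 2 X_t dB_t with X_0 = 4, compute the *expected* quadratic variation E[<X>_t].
E[<X>_t] = 96*exp(14*t/3)/7 - 96/7

<X>_t = int_0^t (2 * X_s)^2 ds. Taking expectation inside the integral: E[<X>_t] = 2^2 * int_0^t E[X_s^2] ds. For GBM, E[X_s^2] = x_0^2 * exp((2 mu + sigma^2) s). Integrating:
  E[<X>_t] = 2^2 * 4^2 * (exp((2*(1/3) + 2^2) t) - 1) / (2*(1/3) + 2^2)
           = 2^2 * 4^2 * (exp((14/3) t) - 1) / (14/3) = 96*exp(14*t/3)/7 - 96/7.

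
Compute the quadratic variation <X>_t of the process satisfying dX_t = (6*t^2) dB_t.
<X>_t = 36*t^5/5

For an Itô process dX_t = a(t) dt + b(t) dB_t, the quadratic variation is <X>_t = int_0^t b(s)^2 ds (the drift term does not contribute). Here b(s) = 6*s^2, so
  b(s)^2 = 36*s^4.
Integrating from 0 to t:
  <X>_t = int_0^t (36*s^4) ds = 36*t^5/5.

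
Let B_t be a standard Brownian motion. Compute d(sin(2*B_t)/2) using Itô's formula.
d(sin(2*B_t)/2) = (-sin(2*B_t)) dt + (cos(2*B_t)) dB_t

Itô's formula for f(B_t) gives d f(B_t) = f'(B_t) dB_t + (1/2) f''(B_t) dt. Compute derivatives of f(x) = sin(2*x)/2:
  f'(x)  = cos(2*x)
  f''(x) = -2*sin(2*x)
Substitute x = B_t and multiply the f'' term by 1/2:
  drift     = (1/2) * (-2*sin(2*x)) evaluated at B_t = -sin(2*B_t)
  diffusion = (cos(2*x)) evaluated at B_t = cos(2*B_t)
Therefore d(sin(2*B_t)/2) = (-sin(2*B_t)) dt + (cos(2*B_t)) dB_t.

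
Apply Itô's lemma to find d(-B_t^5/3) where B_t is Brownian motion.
d(-B_t^5/3) = (-10*B_t^3/3) dt + (-5*B_t^4/3) dB_t

Itô's formula for f(B_t) gives d f(B_t) = f'(B_t) dB_t + (1/2) f''(B_t) dt. Compute derivatives of f(x) = -x^5/3:
  f'(x)  = -5*x^4/3
  f''(x) = -20*x^3/3
Substitute x = B_t and multiply the f'' term by 1/2:
  drift     = (1/2) * (-20*x^3/3) evaluated at B_t = -10*B_t^3/3
  diffusion = (-5*x^4/3) evaluated at B_t = -5*B_t^4/3
Therefore d(-B_t^5/3) = (-10*B_t^3/3) dt + (-5*B_t^4/3) dB_t.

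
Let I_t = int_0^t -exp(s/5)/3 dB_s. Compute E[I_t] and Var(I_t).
E[I_t] = 0; Var(I_t) = 5*exp(2*t/5)/18 - 5/18

The Itô integral of a deterministic integrand f(s) has mean 0 because each increment f(s) * (B_{s+ds} - B_s) has mean 0. By the Itô isometry:
  Var( int_0^t f(s) dB_s ) = E[ (int_0^t f(s) dB_s)^2 ] = int_0^t f(s)^2 ds.
Here f(s) = -exp(s/5)/3, so f(s)^2 = exp(2*s/5)/9. Integrate:
  int_0^t (exp(2*s/5)/9) ds = 5*exp(2*t/5)/18 - 5/18.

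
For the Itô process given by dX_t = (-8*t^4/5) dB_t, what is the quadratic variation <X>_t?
<X>_t = 64*t^9/225

For an Itô process dX_t = a(t) dt + b(t) dB_t, the quadratic variation is <X>_t = int_0^t b(s)^2 ds (the drift term does not contribute). Here b(s) = -8*s^4/5, so
  b(s)^2 = 64*s^8/25.
Integrating from 0 to t:
  <X>_t = int_0^t (64*s^8/25) ds = 64*t^9/225.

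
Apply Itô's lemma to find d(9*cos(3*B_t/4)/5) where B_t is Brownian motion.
d(9*cos(3*B_t/4)/5) = (-81*cos(3*B_t/4)/160) dt + (-27*sin(3*B_t/4)/20) dB_t

Itô's formula for f(B_t) gives d f(B_t) = f'(B_t) dB_t + (1/2) f''(B_t) dt. Compute derivatives of f(x) = 9*cos(3*x/4)/5:
  f'(x)  = -27*sin(3*x/4)/20
  f''(x) = -81*cos(3*x/4)/80
Substitute x = B_t and multiply the f'' term by 1/2:
  drift     = (1/2) * (-81*cos(3*x/4)/80) evaluated at B_t = -81*cos(3*B_t/4)/160
  diffusion = (-27*sin(3*x/4)/20) evaluated at B_t = -27*sin(3*B_t/4)/20
Therefore d(9*cos(3*B_t/4)/5) = (-81*cos(3*B_t/4)/160) dt + (-27*sin(3*B_t/4)/20) dB_t.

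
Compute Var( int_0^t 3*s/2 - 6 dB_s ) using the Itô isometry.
Var = 3*t*(t^2 - 12*t + 48)/4

The Itô integral of a deterministic integrand f(s) has mean 0 because each increment f(s) * (B_{s+ds} - B_s) has mean 0. By the Itô isometry:
  Var( int_0^t f(s) dB_s ) = E[ (int_0^t f(s) dB_s)^2 ] = int_0^t f(s)^2 ds.
Here f(s) = 3*s/2 - 6, so f(s)^2 = 9*(s - 4)^2/4. Integrate:
  int_0^t (9*(s - 4)^2/4) ds = 3*t*(t^2 - 12*t + 48)/4.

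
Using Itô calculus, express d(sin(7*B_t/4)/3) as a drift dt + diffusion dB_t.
d(sin(7*B_t/4)/3) = (-49*sin(7*B_t/4)/96) dt + (7*cos(7*B_t/4)/12) dB_t

Itô's formula for f(B_t) gives d f(B_t) = f'(B_t) dB_t + (1/2) f''(B_t) dt. Compute derivatives of f(x) = sin(7*x/4)/3:
  f'(x)  = 7*cos(7*x/4)/12
  f''(x) = -49*sin(7*x/4)/48
Substitute x = B_t and multiply the f'' term by 1/2:
  drift     = (1/2) * (-49*sin(7*x/4)/48) evaluated at B_t = -49*sin(7*B_t/4)/96
  diffusion = (7*cos(7*x/4)/12) evaluated at B_t = 7*cos(7*B_t/4)/12
Therefore d(sin(7*B_t/4)/3) = (-49*sin(7*B_t/4)/96) dt + (7*cos(7*B_t/4)/12) dB_t.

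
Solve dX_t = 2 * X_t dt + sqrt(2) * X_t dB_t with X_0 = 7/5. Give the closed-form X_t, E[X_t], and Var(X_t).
X_t = 7/5 * exp((1) t + (sqrt(2)) B_t); E[X_t] = 7*exp(2*t)/5; Var(X_t) = 49*(exp(2*t) - 1)*exp(4*t)/25

For GBM dX = mu X dt + sigma X dB with X_0 = x_0, apply Itô to Y = log X: dY = (mu - sigma^2/2) dt + sigma dB, so Y_t = log(x_0) + (mu - sigma^2/2) t + sigma B_t and hence X_t = x_0 * exp((mu - sigma^2/2) t + sigma B_t).
With mu = 2, sigma = sqrt(2), x_0 = 7/5, this gives:
  X_t = 7/5 * exp((1) * t + (sqrt(2)) * B_t).
Since sigma*B_t ~ Normal(0, sigma^2 t), E[exp(sigma*B_t)] = exp(sigma^2 t / 2); so E[X_t] = x_0 * exp((mu - sigma^2/2) t) * exp(sigma^2 t / 2) = x_0 * exp(mu t) = 7*exp(2*t)/5.
Var(X_t) = E[X_t^2] - (E[X_t])^2 = x_0^2 * exp(2 mu t) * (exp(sigma^2 t) - 1) = 49*(exp(2*t) - 1)*exp(4*t)/25.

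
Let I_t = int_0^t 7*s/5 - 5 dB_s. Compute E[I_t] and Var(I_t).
E[I_t] = 0; Var(I_t) = t*(49*t^2 - 525*t + 1875)/75

The Itô integral of a deterministic integrand f(s) has mean 0 because each increment f(s) * (B_{s+ds} - B_s) has mean 0. By the Itô isometry:
  Var( int_0^t f(s) dB_s ) = E[ (int_0^t f(s) dB_s)^2 ] = int_0^t f(s)^2 ds.
Here f(s) = 7*s/5 - 5, so f(s)^2 = (7*s - 25)^2/25. Integrate:
  int_0^t ((7*s - 25)^2/25) ds = t*(49*t^2 - 525*t + 1875)/75.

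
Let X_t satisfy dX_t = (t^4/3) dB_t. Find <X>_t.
<X>_t = t^9/81

For an Itô process dX_t = a(t) dt + b(t) dB_t, the quadratic variation is <X>_t = int_0^t b(s)^2 ds (the drift term does not contribute). Here b(s) = s^4/3, so
  b(s)^2 = s^8/9.
Integrating from 0 to t:
  <X>_t = int_0^t (s^8/9) ds = t^9/81.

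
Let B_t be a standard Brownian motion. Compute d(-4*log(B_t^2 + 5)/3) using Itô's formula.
d(-4*log(B_t^2 + 5)/3) = (4*(B_t^2 - 5)/(3*(B_t^2 + 5)^2)) dt + (-8*B_t/(3*B_t^2 + 15)) dB_t

Itô's formula for f(B_t) gives d f(B_t) = f'(B_t) dB_t + (1/2) f''(B_t) dt. Compute derivatives of f(x) = -4*log(x^2 + 5)/3:
  f'(x)  = -8*x/(3*x^2 + 15)
  f''(x) = 8*(x^2 - 5)/(3*(x^2 + 5)^2)
Substitute x = B_t and multiply the f'' term by 1/2:
  drift     = (1/2) * (8*(x^2 - 5)/(3*(x^2 + 5)^2)) evaluated at B_t = 4*(B_t^2 - 5)/(3*(B_t^2 + 5)^2)
  diffusion = (-8*x/(3*x^2 + 15)) evaluated at B_t = -8*B_t/(3*B_t^2 + 15)
Therefore d(-4*log(B_t^2 + 5)/3) = (4*(B_t^2 - 5)/(3*(B_t^2 + 5)^2)) dt + (-8*B_t/(3*B_t^2 + 15)) dB_t.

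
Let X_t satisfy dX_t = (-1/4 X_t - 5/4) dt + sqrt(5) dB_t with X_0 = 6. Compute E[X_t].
E[X_t] = -5 + 11*exp(-t/4)

Taking expectations and using E[dB_t] = 0, the mean m(t) = E[X_t] satisfies the ODE m'(t) = a m(t) + b with m(0) = x_0. With a = -1/4, b = -5/4, x_0 = 6, the solution is
  m(t) = x_0 * exp(a t) + (b/a) * (exp(a t) - 1)
       = 6 * exp((-1/4) t) + ((-5/4)/(-1/4)) * (exp((-1/4) t) - 1)
       = -5 + 11*exp(-t/4).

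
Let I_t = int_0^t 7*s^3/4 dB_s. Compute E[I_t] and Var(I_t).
E[I_t] = 0; Var(I_t) = 7*t^7/16

The Itô integral of a deterministic integrand f(s) has mean 0 because each increment f(s) * (B_{s+ds} - B_s) has mean 0. By the Itô isometry:
  Var( int_0^t f(s) dB_s ) = E[ (int_0^t f(s) dB_s)^2 ] = int_0^t f(s)^2 ds.
Here f(s) = 7*s^3/4, so f(s)^2 = 49*s^6/16. Integrate:
  int_0^t (49*s^6/16) ds = 7*t^7/16.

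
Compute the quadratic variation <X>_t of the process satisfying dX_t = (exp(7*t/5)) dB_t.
<X>_t = 5*exp(14*t/5)/14 - 5/14

For an Itô process dX_t = a(t) dt + b(t) dB_t, the quadratic variation is <X>_t = int_0^t b(s)^2 ds (the drift term does not contribute). Here b(s) = exp(7*s/5), so
  b(s)^2 = exp(14*s/5).
Integrating from 0 to t:
  <X>_t = int_0^t (exp(14*s/5)) ds = 5*exp(14*t/5)/14 - 5/14.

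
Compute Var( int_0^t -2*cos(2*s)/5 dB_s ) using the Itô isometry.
Var = 2*t/25 + sin(4*t)/50

The Itô integral of a deterministic integrand f(s) has mean 0 because each increment f(s) * (B_{s+ds} - B_s) has mean 0. By the Itô isometry:
  Var( int_0^t f(s) dB_s ) = E[ (int_0^t f(s) dB_s)^2 ] = int_0^t f(s)^2 ds.
Here f(s) = -2*cos(2*s)/5, so f(s)^2 = 4*cos(2*s)^2/25. Integrate:
  int_0^t (4*cos(2*s)^2/25) ds = 2*t/25 + sin(4*t)/50.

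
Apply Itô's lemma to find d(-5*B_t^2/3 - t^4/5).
d(-5*B_t^2/3 - t^4/5) = (-4*t^3/5 - 5/3) dt + (-10*B_t/3) dB_t

Itô's formula for f(t, x): d f(t, B_t) = (f_t + (1/2) f_xx) dt + f_x dB_t. Compute partials of f(t, x) = -t^4/5 - 5*x^2/3:
  f_t(t,x)  = -4*t^3/5
  f_x(t,x)  = -10*x/3
  f_xx(t,x) = -10/3
Assemble drift = f_t + (1/2) f_xx = -4*t^3/5 - 5/3 and diffusion = f_x = -10*x/3. Substituting x = B_t:
  d(-5*B_t^2/3 - t^4/5) = (-4*t^3/5 - 5/3) dt + (-10*B_t/3) dB_t.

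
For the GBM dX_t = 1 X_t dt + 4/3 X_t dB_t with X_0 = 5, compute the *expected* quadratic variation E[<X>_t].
E[<X>_t] = 200*exp(34*t/9)/17 - 200/17

<X>_t = int_0^t ((4/3) * X_s)^2 ds. Taking expectation inside the integral: E[<X>_t] = (4/3)^2 * int_0^t E[X_s^2] ds. For GBM, E[X_s^2] = x_0^2 * exp((2 mu + sigma^2) s). Integrating:
  E[<X>_t] = (4/3)^2 * 5^2 * (exp((2*1 + (4/3)^2) t) - 1) / (2*1 + (4/3)^2)
           = (4/3)^2 * 5^2 * (exp((34/9) t) - 1) / (34/9) = 200*exp(34*t/9)/17 - 200/17.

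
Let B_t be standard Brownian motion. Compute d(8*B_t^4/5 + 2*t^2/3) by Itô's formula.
d(8*B_t^4/5 + 2*t^2/3) = (48*B_t^2/5 + 4*t/3) dt + (32*B_t^3/5) dB_t

Itô's formula for f(t, x): d f(t, B_t) = (f_t + (1/2) f_xx) dt + f_x dB_t. Compute partials of f(t, x) = 2*t^2/3 + 8*x^4/5:
  f_t(t,x)  = 4*t/3
  f_x(t,x)  = 32*x^3/5
  f_xx(t,x) = 96*x^2/5
Assemble drift = f_t + (1/2) f_xx = 4*t/3 + 48*x^2/5 and diffusion = f_x = 32*x^3/5. Substituting x = B_t:
  d(8*B_t^4/5 + 2*t^2/3) = (48*B_t^2/5 + 4*t/3) dt + (32*B_t^3/5) dB_t.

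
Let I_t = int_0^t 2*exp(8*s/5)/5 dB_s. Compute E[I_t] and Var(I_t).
E[I_t] = 0; Var(I_t) = exp(16*t/5)/20 - 1/20

The Itô integral of a deterministic integrand f(s) has mean 0 because each increment f(s) * (B_{s+ds} - B_s) has mean 0. By the Itô isometry:
  Var( int_0^t f(s) dB_s ) = E[ (int_0^t f(s) dB_s)^2 ] = int_0^t f(s)^2 ds.
Here f(s) = 2*exp(8*s/5)/5, so f(s)^2 = 4*exp(16*s/5)/25. Integrate:
  int_0^t (4*exp(16*s/5)/25) ds = exp(16*t/5)/20 - 1/20.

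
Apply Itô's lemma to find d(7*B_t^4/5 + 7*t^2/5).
d(7*B_t^4/5 + 7*t^2/5) = (42*B_t^2/5 + 14*t/5) dt + (28*B_t^3/5) dB_t

Itô's formula for f(t, x): d f(t, B_t) = (f_t + (1/2) f_xx) dt + f_x dB_t. Compute partials of f(t, x) = 7*t^2/5 + 7*x^4/5:
  f_t(t,x)  = 14*t/5
  f_x(t,x)  = 28*x^3/5
  f_xx(t,x) = 84*x^2/5
Assemble drift = f_t + (1/2) f_xx = 14*t/5 + 42*x^2/5 and diffusion = f_x = 28*x^3/5. Substituting x = B_t:
  d(7*B_t^4/5 + 7*t^2/5) = (42*B_t^2/5 + 14*t/5) dt + (28*B_t^3/5) dB_t.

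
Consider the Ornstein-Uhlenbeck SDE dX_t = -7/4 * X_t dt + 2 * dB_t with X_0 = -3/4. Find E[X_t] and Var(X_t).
E[X_t] = -3*exp(-7*t/4)/4; Var(X_t) = 8/7 - 8*exp(-7*t/2)/7

The OU SDE dX = -theta X dt + sigma dB admits the integrating factor exp(theta t): d(exp(theta t) X_t) = sigma exp(theta t) dB_t. Integrating from 0 to t:
  X_t = x_0 * exp(-theta t) + sigma * int_0^t exp(-theta (t-s)) dB_s.
The Itô integral has mean 0 and (by the Itô isometry) variance sigma^2 * int_0^t exp(-2 theta (t - s)) ds = sigma^2 * (1 - exp(-2 theta t)) / (2 theta).
With theta = 7/4, sigma = 2, x_0 = -3/4:
  E[X_t] = -3/4 * exp(-7/4 t) = -3*exp(-7*t/4)/4
  Var(X_t) = (2)^2 * (1 - exp(-2*7/4 t)) / (2 * 7/4) = 8/7 - 8*exp(-7*t/2)/7.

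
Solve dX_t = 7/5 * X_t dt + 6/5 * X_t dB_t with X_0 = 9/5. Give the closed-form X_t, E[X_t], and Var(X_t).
X_t = 9/5 * exp((17/25) t + (6/5) B_t); E[X_t] = 9*exp(7*t/5)/5; Var(X_t) = 81*(exp(36*t/25) - 1)*exp(14*t/5)/25

For GBM dX = mu X dt + sigma X dB with X_0 = x_0, apply Itô to Y = log X: dY = (mu - sigma^2/2) dt + sigma dB, so Y_t = log(x_0) + (mu - sigma^2/2) t + sigma B_t and hence X_t = x_0 * exp((mu - sigma^2/2) t + sigma B_t).
With mu = 7/5, sigma = 6/5, x_0 = 9/5, this gives:
  X_t = 9/5 * exp((17/25) * t + (6/5) * B_t).
Since sigma*B_t ~ Normal(0, sigma^2 t), E[exp(sigma*B_t)] = exp(sigma^2 t / 2); so E[X_t] = x_0 * exp((mu - sigma^2/2) t) * exp(sigma^2 t / 2) = x_0 * exp(mu t) = 9*exp(7*t/5)/5.
Var(X_t) = E[X_t^2] - (E[X_t])^2 = x_0^2 * exp(2 mu t) * (exp(sigma^2 t) - 1) = 81*(exp(36*t/25) - 1)*exp(14*t/5)/25.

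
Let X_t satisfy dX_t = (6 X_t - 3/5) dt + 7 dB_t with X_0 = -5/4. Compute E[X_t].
E[X_t] = 1/10 - 27*exp(6*t)/20

Taking expectations and using E[dB_t] = 0, the mean m(t) = E[X_t] satisfies the ODE m'(t) = a m(t) + b with m(0) = x_0. With a = 6, b = -3/5, x_0 = -5/4, the solution is
  m(t) = x_0 * exp(a t) + (b/a) * (exp(a t) - 1)
       = (-5/4) * exp(6 t) + ((-3/5)/6) * (exp(6 t) - 1)
       = 1/10 - 27*exp(6*t)/20.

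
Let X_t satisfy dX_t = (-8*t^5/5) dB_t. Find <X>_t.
<X>_t = 64*t^11/275

For an Itô process dX_t = a(t) dt + b(t) dB_t, the quadratic variation is <X>_t = int_0^t b(s)^2 ds (the drift term does not contribute). Here b(s) = -8*s^5/5, so
  b(s)^2 = 64*s^10/25.
Integrating from 0 to t:
  <X>_t = int_0^t (64*s^10/25) ds = 64*t^11/275.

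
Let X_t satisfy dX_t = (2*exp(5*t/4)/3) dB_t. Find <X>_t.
<X>_t = 8*exp(5*t/2)/45 - 8/45

For an Itô process dX_t = a(t) dt + b(t) dB_t, the quadratic variation is <X>_t = int_0^t b(s)^2 ds (the drift term does not contribute). Here b(s) = 2*exp(5*s/4)/3, so
  b(s)^2 = 4*exp(5*s/2)/9.
Integrating from 0 to t:
  <X>_t = int_0^t (4*exp(5*s/2)/9) ds = 8*exp(5*t/2)/45 - 8/45.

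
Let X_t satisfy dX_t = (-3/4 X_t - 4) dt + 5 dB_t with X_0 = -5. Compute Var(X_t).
Var(X_t) = 50/3 - 50*exp(-3*t/2)/3

The variance V(t) = Var(X_t) satisfies V'(t) = 2 a V(t) + c^2 with V(0) = 0 (drift coefficient is linear in X, diffusion is constant). With a = -3/4, c = 5, the solution is
  V(t) = (c^2 / (2 a)) * (exp(2 a t) - 1)
       = (5^2 / (2*(-3/4))) * (exp((-3/2) t) - 1)
       = 50/3 - 50*exp(-3*t/2)/3.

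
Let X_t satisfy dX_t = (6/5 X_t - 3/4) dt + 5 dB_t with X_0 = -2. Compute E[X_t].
E[X_t] = 5/8 - 21*exp(6*t/5)/8

Taking expectations and using E[dB_t] = 0, the mean m(t) = E[X_t] satisfies the ODE m'(t) = a m(t) + b with m(0) = x_0. With a = 6/5, b = -3/4, x_0 = -2, the solution is
  m(t) = x_0 * exp(a t) + (b/a) * (exp(a t) - 1)
       = (-2) * exp((6/5) t) + ((-3/4)/(6/5)) * (exp((6/5) t) - 1)
       = 5/8 - 21*exp(6*t/5)/8.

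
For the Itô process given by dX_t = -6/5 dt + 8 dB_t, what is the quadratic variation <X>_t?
<X>_t = 64*t

For an Itô process dX_t = a(t) dt + b(t) dB_t, the quadratic variation is <X>_t = int_0^t b(s)^2 ds (the drift term does not contribute). Here b(s) = 8, so
  b(s)^2 = 64.
Integrating from 0 to t:
  <X>_t = int_0^t (64) ds = 64*t.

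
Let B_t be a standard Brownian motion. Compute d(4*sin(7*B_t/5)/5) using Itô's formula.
d(4*sin(7*B_t/5)/5) = (-98*sin(7*B_t/5)/125) dt + (28*cos(7*B_t/5)/25) dB_t

Itô's formula for f(B_t) gives d f(B_t) = f'(B_t) dB_t + (1/2) f''(B_t) dt. Compute derivatives of f(x) = 4*sin(7*x/5)/5:
  f'(x)  = 28*cos(7*x/5)/25
  f''(x) = -196*sin(7*x/5)/125
Substitute x = B_t and multiply the f'' term by 1/2:
  drift     = (1/2) * (-196*sin(7*x/5)/125) evaluated at B_t = -98*sin(7*B_t/5)/125
  diffusion = (28*cos(7*x/5)/25) evaluated at B_t = 28*cos(7*B_t/5)/25
Therefore d(4*sin(7*B_t/5)/5) = (-98*sin(7*B_t/5)/125) dt + (28*cos(7*B_t/5)/25) dB_t.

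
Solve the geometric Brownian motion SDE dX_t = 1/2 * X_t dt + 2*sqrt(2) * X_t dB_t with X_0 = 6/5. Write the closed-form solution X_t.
X_t = 6/5 * exp((-7/2) * t + (2*sqrt(2)) * B_t)

For GBM dX = mu X dt + sigma X dB with X_0 = x_0, apply Itô to Y = log X: dY = (mu - sigma^2/2) dt + sigma dB, so Y_t = log(x_0) + (mu - sigma^2/2) t + sigma B_t and hence X_t = x_0 * exp((mu - sigma^2/2) t + sigma B_t).
With mu = 1/2, sigma = 2*sqrt(2), x_0 = 6/5, this gives:
  X_t = 6/5 * exp((-7/2) * t + (2*sqrt(2)) * B_t).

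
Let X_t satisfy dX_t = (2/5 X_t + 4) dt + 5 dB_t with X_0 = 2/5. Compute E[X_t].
E[X_t] = 52*exp(2*t/5)/5 - 10

Taking expectations and using E[dB_t] = 0, the mean m(t) = E[X_t] satisfies the ODE m'(t) = a m(t) + b with m(0) = x_0. With a = 2/5, b = 4, x_0 = 2/5, the solution is
  m(t) = x_0 * exp(a t) + (b/a) * (exp(a t) - 1)
       = (2/5) * exp((2/5) t) + (4/(2/5)) * (exp((2/5) t) - 1)
       = 52*exp(2*t/5)/5 - 10.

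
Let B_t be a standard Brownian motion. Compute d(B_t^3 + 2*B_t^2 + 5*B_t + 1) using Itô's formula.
d(B_t^3 + 2*B_t^2 + 5*B_t + 1) = (3*B_t + 2) dt + (3*B_t^2 + 4*B_t + 5) dB_t

Itô's formula for f(B_t) gives d f(B_t) = f'(B_t) dB_t + (1/2) f''(B_t) dt. Compute derivatives of f(x) = x^3 + 2*x^2 + 5*x + 1:
  f'(x)  = 3*x^2 + 4*x + 5
  f''(x) = 6*x + 4
Substitute x = B_t and multiply the f'' term by 1/2:
  drift     = (1/2) * (6*x + 4) evaluated at B_t = 3*B_t + 2
  diffusion = (3*x^2 + 4*x + 5) evaluated at B_t = 3*B_t^2 + 4*B_t + 5
Therefore d(B_t^3 + 2*B_t^2 + 5*B_t + 1) = (3*B_t + 2) dt + (3*B_t^2 + 4*B_t + 5) dB_t.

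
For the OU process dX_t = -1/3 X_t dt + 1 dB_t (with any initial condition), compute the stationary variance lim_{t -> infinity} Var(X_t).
lim Var(X_t) = 3/2

The OU SDE dX = -theta X dt + sigma dB admits the integrating factor exp(theta t): d(exp(theta t) X_t) = sigma exp(theta t) dB_t. Integrating from 0 to t gives X_t = x_0 * exp(-theta t) + sigma * int_0^t exp(-theta (t-s)) dB_s for any initial x_0. The Itô integral has variance (by the Itô isometry) sigma^2 * int_0^t exp(-2 theta (t - s)) ds = sigma^2 * (1 - exp(-2 theta t)) / (2 theta), independent of x_0.
With theta = 1/3, sigma = 1:
  Var(X_t) = (1)^2 * (1 - exp(-2*1/3 t)) / (2 * 1/3) = 3/2 - 3*exp(-2*t/3)/2.
As t -> infinity, exp(-2*1/3 t) -> 0, so the stationary variance is sigma^2 / (2 theta) = 3/2.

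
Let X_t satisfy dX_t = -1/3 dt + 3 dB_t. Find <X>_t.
<X>_t = 9*t

For an Itô process dX_t = a(t) dt + b(t) dB_t, the quadratic variation is <X>_t = int_0^t b(s)^2 ds (the drift term does not contribute). Here b(s) = 3, so
  b(s)^2 = 9.
Integrating from 0 to t:
  <X>_t = int_0^t (9) ds = 9*t.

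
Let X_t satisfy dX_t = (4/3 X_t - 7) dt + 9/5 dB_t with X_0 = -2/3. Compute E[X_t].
E[X_t] = 21/4 - 71*exp(4*t/3)/12

Taking expectations and using E[dB_t] = 0, the mean m(t) = E[X_t] satisfies the ODE m'(t) = a m(t) + b with m(0) = x_0. With a = 4/3, b = -7, x_0 = -2/3, the solution is
  m(t) = x_0 * exp(a t) + (b/a) * (exp(a t) - 1)
       = (-2/3) * exp((4/3) t) + ((-7)/(4/3)) * (exp((4/3) t) - 1)
       = 21/4 - 71*exp(4*t/3)/12.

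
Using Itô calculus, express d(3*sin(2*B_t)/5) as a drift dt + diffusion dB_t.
d(3*sin(2*B_t)/5) = (-6*sin(2*B_t)/5) dt + (6*cos(2*B_t)/5) dB_t

Itô's formula for f(B_t) gives d f(B_t) = f'(B_t) dB_t + (1/2) f''(B_t) dt. Compute derivatives of f(x) = 3*sin(2*x)/5:
  f'(x)  = 6*cos(2*x)/5
  f''(x) = -12*sin(2*x)/5
Substitute x = B_t and multiply the f'' term by 1/2:
  drift     = (1/2) * (-12*sin(2*x)/5) evaluated at B_t = -6*sin(2*B_t)/5
  diffusion = (6*cos(2*x)/5) evaluated at B_t = 6*cos(2*B_t)/5
Therefore d(3*sin(2*B_t)/5) = (-6*sin(2*B_t)/5) dt + (6*cos(2*B_t)/5) dB_t.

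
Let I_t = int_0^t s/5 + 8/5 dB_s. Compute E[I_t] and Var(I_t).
E[I_t] = 0; Var(I_t) = t*(t^2 + 24*t + 192)/75

The Itô integral of a deterministic integrand f(s) has mean 0 because each increment f(s) * (B_{s+ds} - B_s) has mean 0. By the Itô isometry:
  Var( int_0^t f(s) dB_s ) = E[ (int_0^t f(s) dB_s)^2 ] = int_0^t f(s)^2 ds.
Here f(s) = s/5 + 8/5, so f(s)^2 = (s + 8)^2/25. Integrate:
  int_0^t ((s + 8)^2/25) ds = t*(t^2 + 24*t + 192)/75.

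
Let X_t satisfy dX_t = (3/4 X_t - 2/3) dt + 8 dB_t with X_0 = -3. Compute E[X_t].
E[X_t] = 8/9 - 35*exp(3*t/4)/9

Taking expectations and using E[dB_t] = 0, the mean m(t) = E[X_t] satisfies the ODE m'(t) = a m(t) + b with m(0) = x_0. With a = 3/4, b = -2/3, x_0 = -3, the solution is
  m(t) = x_0 * exp(a t) + (b/a) * (exp(a t) - 1)
       = (-3) * exp((3/4) t) + ((-2/3)/(3/4)) * (exp((3/4) t) - 1)
       = 8/9 - 35*exp(3*t/4)/9.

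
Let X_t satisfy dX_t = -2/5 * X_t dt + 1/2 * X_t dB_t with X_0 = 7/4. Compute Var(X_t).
Var(X_t) = (49*exp(t/4) - 49)*exp(-4*t/5)/16

For GBM dX = mu X dt + sigma X dB with X_0 = x_0, apply Itô to Y = log X: dY = (mu - sigma^2/2) dt + sigma dB, so Y_t = log(x_0) + (mu - sigma^2/2) t + sigma B_t and hence X_t = x_0 * exp((mu - sigma^2/2) t + sigma B_t).
With mu = -2/5, sigma = 1/2, x_0 = 7/4, this gives:
  X_t = 7/4 * exp((-21/40) * t + (1/2) * B_t).
Since sigma*B_t ~ Normal(0, sigma^2 t), E[exp(sigma*B_t)] = exp(sigma^2 t / 2); so E[X_t] = x_0 * exp((mu - sigma^2/2) t) * exp(sigma^2 t / 2) = x_0 * exp(mu t) = 7*exp(-2*t/5)/4.
Var(X_t) = E[X_t^2] - (E[X_t])^2 = x_0^2 * exp(2 mu t) * (exp(sigma^2 t) - 1) = (49*exp(t/4) - 49)*exp(-4*t/5)/16.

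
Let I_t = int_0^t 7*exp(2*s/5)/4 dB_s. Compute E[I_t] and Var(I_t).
E[I_t] = 0; Var(I_t) = 245*exp(4*t/5)/64 - 245/64

The Itô integral of a deterministic integrand f(s) has mean 0 because each increment f(s) * (B_{s+ds} - B_s) has mean 0. By the Itô isometry:
  Var( int_0^t f(s) dB_s ) = E[ (int_0^t f(s) dB_s)^2 ] = int_0^t f(s)^2 ds.
Here f(s) = 7*exp(2*s/5)/4, so f(s)^2 = 49*exp(4*s/5)/16. Integrate:
  int_0^t (49*exp(4*s/5)/16) ds = 245*exp(4*t/5)/64 - 245/64.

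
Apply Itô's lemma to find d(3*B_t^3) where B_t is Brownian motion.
d(3*B_t^3) = (9*B_t) dt + (9*B_t^2) dB_t

Itô's formula for f(B_t) gives d f(B_t) = f'(B_t) dB_t + (1/2) f''(B_t) dt. Compute derivatives of f(x) = 3*x^3:
  f'(x)  = 9*x^2
  f''(x) = 18*x
Substitute x = B_t and multiply the f'' term by 1/2:
  drift     = (1/2) * (18*x) evaluated at B_t = 9*B_t
  diffusion = (9*x^2) evaluated at B_t = 9*B_t^2
Therefore d(3*B_t^3) = (9*B_t) dt + (9*B_t^2) dB_t.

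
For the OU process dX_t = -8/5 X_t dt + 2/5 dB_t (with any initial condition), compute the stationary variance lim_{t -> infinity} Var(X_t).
lim Var(X_t) = 1/20

The OU SDE dX = -theta X dt + sigma dB admits the integrating factor exp(theta t): d(exp(theta t) X_t) = sigma exp(theta t) dB_t. Integrating from 0 to t gives X_t = x_0 * exp(-theta t) + sigma * int_0^t exp(-theta (t-s)) dB_s for any initial x_0. The Itô integral has variance (by the Itô isometry) sigma^2 * int_0^t exp(-2 theta (t - s)) ds = sigma^2 * (1 - exp(-2 theta t)) / (2 theta), independent of x_0.
With theta = 8/5, sigma = 2/5:
  Var(X_t) = (2/5)^2 * (1 - exp(-2*8/5 t)) / (2 * 8/5) = 1/20 - exp(-16*t/5)/20.
As t -> infinity, exp(-2*8/5 t) -> 0, so the stationary variance is sigma^2 / (2 theta) = 1/20.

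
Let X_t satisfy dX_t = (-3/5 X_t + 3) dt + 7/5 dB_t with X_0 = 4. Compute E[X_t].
E[X_t] = 5 - exp(-3*t/5)

Taking expectations and using E[dB_t] = 0, the mean m(t) = E[X_t] satisfies the ODE m'(t) = a m(t) + b with m(0) = x_0. With a = -3/5, b = 3, x_0 = 4, the solution is
  m(t) = x_0 * exp(a t) + (b/a) * (exp(a t) - 1)
       = 4 * exp((-3/5) t) + (3/(-3/5)) * (exp((-3/5) t) - 1)
       = 5 - exp(-3*t/5).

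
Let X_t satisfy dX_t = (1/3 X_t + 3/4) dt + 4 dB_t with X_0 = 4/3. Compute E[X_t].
E[X_t] = 43*exp(t/3)/12 - 9/4

Taking expectations and using E[dB_t] = 0, the mean m(t) = E[X_t] satisfies the ODE m'(t) = a m(t) + b with m(0) = x_0. With a = 1/3, b = 3/4, x_0 = 4/3, the solution is
  m(t) = x_0 * exp(a t) + (b/a) * (exp(a t) - 1)
       = (4/3) * exp((1/3) t) + ((3/4)/(1/3)) * (exp((1/3) t) - 1)
       = 43*exp(t/3)/12 - 9/4.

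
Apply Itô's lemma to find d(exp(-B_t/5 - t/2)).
d(exp(-B_t/5 - t/2)) = (-12*exp(-B_t/5 - t/2)/25) dt + (-exp(-B_t/5 - t/2)/5) dB_t

Itô's formula for f(t, x): d f(t, B_t) = (f_t + (1/2) f_xx) dt + f_x dB_t. Compute partials of f(t, x) = exp(-t/2 - x/5):
  f_t(t,x)  = -exp(-t/2 - x/5)/2
  f_x(t,x)  = -exp(-t/2 - x/5)/5
  f_xx(t,x) = exp(-t/2 - x/5)/25
Assemble drift = f_t + (1/2) f_xx = -12*exp(-t/2 - x/5)/25 and diffusion = f_x = -exp(-t/2 - x/5)/5. Substituting x = B_t:
  d(exp(-B_t/5 - t/2)) = (-12*exp(-B_t/5 - t/2)/25) dt + (-exp(-B_t/5 - t/2)/5) dB_t.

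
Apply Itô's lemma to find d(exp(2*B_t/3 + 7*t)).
d(exp(2*B_t/3 + 7*t)) = (65*exp(2*B_t/3 + 7*t)/9) dt + (2*exp(2*B_t/3 + 7*t)/3) dB_t

Itô's formula for f(t, x): d f(t, B_t) = (f_t + (1/2) f_xx) dt + f_x dB_t. Compute partials of f(t, x) = exp(7*t + 2*x/3):
  f_t(t,x)  = 7*exp(7*t + 2*x/3)
  f_x(t,x)  = 2*exp(7*t + 2*x/3)/3
  f_xx(t,x) = 4*exp(7*t + 2*x/3)/9
Assemble drift = f_t + (1/2) f_xx = 65*exp(7*t + 2*x/3)/9 and diffusion = f_x = 2*exp(7*t + 2*x/3)/3. Substituting x = B_t:
  d(exp(2*B_t/3 + 7*t)) = (65*exp(2*B_t/3 + 7*t)/9) dt + (2*exp(2*B_t/3 + 7*t)/3) dB_t.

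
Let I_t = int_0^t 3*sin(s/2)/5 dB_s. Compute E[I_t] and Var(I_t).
E[I_t] = 0; Var(I_t) = 9*t/50 - 9*sin(t)/50

The Itô integral of a deterministic integrand f(s) has mean 0 because each increment f(s) * (B_{s+ds} - B_s) has mean 0. By the Itô isometry:
  Var( int_0^t f(s) dB_s ) = E[ (int_0^t f(s) dB_s)^2 ] = int_0^t f(s)^2 ds.
Here f(s) = 3*sin(s/2)/5, so f(s)^2 = 9*sin(s/2)^2/25. Integrate:
  int_0^t (9*sin(s/2)^2/25) ds = 9*t/50 - 9*sin(t)/50.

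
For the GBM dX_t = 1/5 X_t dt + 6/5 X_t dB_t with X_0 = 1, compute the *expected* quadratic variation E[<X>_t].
E[<X>_t] = 18*exp(46*t/25)/23 - 18/23

<X>_t = int_0^t ((6/5) * X_s)^2 ds. Taking expectation inside the integral: E[<X>_t] = (6/5)^2 * int_0^t E[X_s^2] ds. For GBM, E[X_s^2] = x_0^2 * exp((2 mu + sigma^2) s). Integrating:
  E[<X>_t] = (6/5)^2 * 1^2 * (exp((2*(1/5) + (6/5)^2) t) - 1) / (2*(1/5) + (6/5)^2)
           = (6/5)^2 * 1^2 * (exp((46/25) t) - 1) / (46/25) = 18*exp(46*t/25)/23 - 18/23.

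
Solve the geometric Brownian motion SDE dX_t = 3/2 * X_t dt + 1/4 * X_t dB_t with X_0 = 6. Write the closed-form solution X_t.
X_t = 6 * exp((47/32) * t + (1/4) * B_t)

For GBM dX = mu X dt + sigma X dB with X_0 = x_0, apply Itô to Y = log X: dY = (mu - sigma^2/2) dt + sigma dB, so Y_t = log(x_0) + (mu - sigma^2/2) t + sigma B_t and hence X_t = x_0 * exp((mu - sigma^2/2) t + sigma B_t).
With mu = 3/2, sigma = 1/4, x_0 = 6, this gives:
  X_t = 6 * exp((47/32) * t + (1/4) * B_t).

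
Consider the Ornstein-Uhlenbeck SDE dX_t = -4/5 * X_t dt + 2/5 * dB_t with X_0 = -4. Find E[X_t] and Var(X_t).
E[X_t] = -4*exp(-4*t/5); Var(X_t) = 1/10 - exp(-8*t/5)/10

The OU SDE dX = -theta X dt + sigma dB admits the integrating factor exp(theta t): d(exp(theta t) X_t) = sigma exp(theta t) dB_t. Integrating from 0 to t:
  X_t = x_0 * exp(-theta t) + sigma * int_0^t exp(-theta (t-s)) dB_s.
The Itô integral has mean 0 and (by the Itô isometry) variance sigma^2 * int_0^t exp(-2 theta (t - s)) ds = sigma^2 * (1 - exp(-2 theta t)) / (2 theta).
With theta = 4/5, sigma = 2/5, x_0 = -4:
  E[X_t] = -4 * exp(-4/5 t) = -4*exp(-4*t/5)
  Var(X_t) = (2/5)^2 * (1 - exp(-2*4/5 t)) / (2 * 4/5) = 1/10 - exp(-8*t/5)/10.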